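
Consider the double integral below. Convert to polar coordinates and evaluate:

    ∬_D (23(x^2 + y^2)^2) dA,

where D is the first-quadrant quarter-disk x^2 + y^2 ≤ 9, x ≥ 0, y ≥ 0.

The region D is 0 ≤ r ≤ 3, 0 ≤ θ ≤ π/2 in polar coordinates, where x = r cos(θ), y = r sin(θ), and dA = r dr dθ.

Under the substitution, the integrand becomes 23r^4, so

    ∬_D (23(x^2 + y^2)^2) dA = ∫_{0}^{π/2} ∫_{0}^{3} (23r^4) · r dr dθ.

Inner integral (in r): ∫_{0}^{3} (23r^4) · r dr = 5589/2.

Outer integral (in θ): ∫_{0}^{π/2} (5589/2) dθ = 5589π/4.

Therefore ∬_D (23(x^2 + y^2)^2) dA = 5589π/4.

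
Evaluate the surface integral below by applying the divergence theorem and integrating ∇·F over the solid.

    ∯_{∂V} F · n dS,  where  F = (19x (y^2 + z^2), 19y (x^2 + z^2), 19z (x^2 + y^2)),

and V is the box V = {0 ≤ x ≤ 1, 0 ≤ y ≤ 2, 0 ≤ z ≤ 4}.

By the divergence theorem,

    ∯_{∂V} F · n dS = ∭_V (∇ · F) dV.

Compute the divergence:
    ∇ · F = ∂F_x/∂x + ∂F_y/∂y + ∂F_z/∂z = 19y^2 + 19z^2 + 19x^2 + 19z^2 + 19x^2 + 19y^2 = 38x^2 + 38y^2 + 38z^2.

V is a rectangular box, so dV = dx dy dz with 0 ≤ x ≤ 1, 0 ≤ y ≤ 2, 0 ≤ z ≤ 4.

Integrate (38x^2 + 38y^2 + 38z^2) over V as an iterated integral:

    ∭_V (∇·F) dV = ∫_0^{1} ∫_0^{2} ∫_0^{4} (38x^2 + 38y^2 + 38z^2) dz dy dx.

Inner (z from 0 to 4): 152x^2 + 152y^2 + 2432/3.
Middle (y from 0 to 2): 304x^2 + 6080/3.
Outer (x from 0 to 1): 2128.

Therefore ∯_{∂V} F · n dS = 2128.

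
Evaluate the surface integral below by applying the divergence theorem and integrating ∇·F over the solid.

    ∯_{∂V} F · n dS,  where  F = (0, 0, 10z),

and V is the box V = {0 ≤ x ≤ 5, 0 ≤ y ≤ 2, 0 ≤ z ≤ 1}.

By the divergence theorem,

    ∯_{∂V} F · n dS = ∭_V (∇ · F) dV.

Compute the divergence:
    ∇ · F = ∂F_x/∂x + ∂F_y/∂y + ∂F_z/∂z = 0 + 0 + 10 = 10.

V is a rectangular box, so dV = dx dy dz with 0 ≤ x ≤ 5, 0 ≤ y ≤ 2, 0 ≤ z ≤ 1.

Integrate (10) over V as an iterated integral:

    ∭_V (∇·F) dV = ∫_0^{5} ∫_0^{2} ∫_0^{1} (10) dz dy dx.

Inner (z from 0 to 1): 10.
Middle (y from 0 to 2): 20.
Outer (x from 0 to 5): 100.

Therefore ∯_{∂V} F · n dS = 100.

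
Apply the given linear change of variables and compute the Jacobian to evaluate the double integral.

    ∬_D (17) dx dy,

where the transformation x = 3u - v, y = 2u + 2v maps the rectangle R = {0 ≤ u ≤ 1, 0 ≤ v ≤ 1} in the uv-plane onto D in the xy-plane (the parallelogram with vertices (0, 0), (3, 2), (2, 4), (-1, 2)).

Compute the Jacobian determinant of (x, y) with respect to (u, v):

    ∂(x,y)/∂(u,v) = | 3  -1 | = (3)(2) - (-1)(2) = 8.
                   | 2  2 |

Its absolute value is |J| = 8 (the area scaling factor).

Substituting x = 3u - v, y = 2u + 2v into the integrand,

    17 → 17,

so the integral becomes

    ∬_R (17) · |J| du dv = ∫_0^1 ∫_0^1 (136) dv du.

Inner (v): 136.
Outer (u): 136.

Therefore ∬_D (17) dx dy = 136.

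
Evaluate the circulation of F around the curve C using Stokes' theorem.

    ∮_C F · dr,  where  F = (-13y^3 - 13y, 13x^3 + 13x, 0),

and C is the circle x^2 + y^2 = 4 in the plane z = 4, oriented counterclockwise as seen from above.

Let S be the flat disk x^2 + y^2 ≤ 4 in the plane z = 4, with upward unit normal n̂ = ẑ. By Stokes' theorem,

    ∮_C F · dr = ∬_S (∇ × F) · n̂ dS = ∬_D (curl F)_z dA,

where D is the disk x^2 + y^2 ≤ 4.

Compute the curl of F = (-13y^3 - 13y, 13x^3 + 13x, 0):
    (∇ × F)_x = ∂F_z/∂y - ∂F_y/∂z = 0,
    (∇ × F)_y = ∂F_x/∂z - ∂F_z/∂x = 0,
    (∇ × F)_z = ∂F_y/∂x - ∂F_x/∂y = 39x^2 + 39y^2 + 26.

On z = 4, (curl F)_z = 39x^2 + 39y^2 + 26.

Convert to polar (x = r cos θ, y = r sin θ, dA = r dr dθ); the integrand becomes 39r^2 + 26, so

    ∬_D (curl F)_z dA = ∫_0^{2π} ∫_0^{2} (39r^2 + 26) · r dr dθ.

Inner (r from 0 to 2): 208.
Outer (θ from 0 to 2π): 416π.

Therefore ∮_C F · dr = 416π.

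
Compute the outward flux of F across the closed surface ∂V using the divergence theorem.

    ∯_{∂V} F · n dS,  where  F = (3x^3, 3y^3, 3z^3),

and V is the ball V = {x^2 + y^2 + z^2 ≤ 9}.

By the divergence theorem,

    ∯_{∂V} F · n dS = ∭_V (∇ · F) dV.

Compute the divergence:
    ∇ · F = ∂F_x/∂x + ∂F_y/∂y + ∂F_z/∂z = 9x^2 + 9y^2 + 9z^2.

In spherical coordinates, x = ρ sin(φ) cos(θ), y = ρ sin(φ) sin(θ), z = ρ cos(φ), dV = ρ^2 sin(φ) dρ dφ dθ, with 0 ≤ ρ ≤ 3, 0 ≤ φ ≤ π, 0 ≤ θ ≤ 2π.

The integrand, after substitution and multiplying by the volume element, becomes (9ρ^2) · ρ^2 sin(φ), so

    ∭_V (∇·F) dV = ∫_0^{2π} ∫_0^{π} ∫_0^{3} (9ρ^2) · ρ^2 sin(φ) dρ dφ dθ.

Inner (ρ from 0 to 3): 2187sin(φ)/5.
Middle (φ from 0 to π): 4374/5.
Outer (θ from 0 to 2π): 8748π/5.

Therefore ∯_{∂V} F · n dS = 8748π/5.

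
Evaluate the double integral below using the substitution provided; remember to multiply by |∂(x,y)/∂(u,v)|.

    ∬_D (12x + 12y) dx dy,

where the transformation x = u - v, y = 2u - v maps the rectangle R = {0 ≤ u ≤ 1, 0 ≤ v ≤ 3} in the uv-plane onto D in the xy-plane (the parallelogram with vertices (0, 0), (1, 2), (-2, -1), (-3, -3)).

Compute the Jacobian determinant of (x, y) with respect to (u, v):

    ∂(x,y)/∂(u,v) = | 1  -1 | = (1)(-1) - (-1)(2) = 1.
                   | 2  -1 |

Its absolute value is |J| = 1 (the area scaling factor).

Substituting x = u - v, y = 2u - v into the integrand,

    12x + 12y → 36u - 24v,

so the integral becomes

    ∬_R (36u - 24v) · |J| du dv = ∫_0^1 ∫_0^3 (36u - 24v) dv du.

Inner (v): 108u - 108.
Outer (u): -54.

Therefore ∬_D (12x + 12y) dx dy = -54.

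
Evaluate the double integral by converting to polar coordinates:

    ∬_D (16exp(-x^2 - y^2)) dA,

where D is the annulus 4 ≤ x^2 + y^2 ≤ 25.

The region D is 2 ≤ r ≤ 5, 0 ≤ θ ≤ 2π in polar coordinates, where x = r cos(θ), y = r sin(θ), and dA = r dr dθ.

Under the substitution, the integrand becomes 16exp(-r^2), so

    ∬_D (16exp(-x^2 - y^2)) dA = ∫_{0}^{2π} ∫_{2}^{5} (16exp(-r^2)) · r dr dθ.

Inner integral (in r): ∫_{2}^{5} (16exp(-r^2)) · r dr = -(8 - 8exp(21))exp(-25).

Outer integral (in θ): ∫_{0}^{2π} (-(8 - 8exp(21))exp(-25)) dθ = -16π (1 - exp(21))exp(-25).

Therefore ∬_D (16exp(-x^2 - y^2)) dA = -16π (1 - exp(21))exp(-25).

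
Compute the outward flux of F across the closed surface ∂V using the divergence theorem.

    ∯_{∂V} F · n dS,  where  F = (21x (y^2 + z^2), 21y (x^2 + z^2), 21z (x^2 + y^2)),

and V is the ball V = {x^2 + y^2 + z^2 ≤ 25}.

By the divergence theorem,

    ∯_{∂V} F · n dS = ∭_V (∇ · F) dV.

Compute the divergence:
    ∇ · F = ∂F_x/∂x + ∂F_y/∂y + ∂F_z/∂z = 21y^2 + 21z^2 + 21x^2 + 21z^2 + 21x^2 + 21y^2 = 42x^2 + 42y^2 + 42z^2.

In spherical coordinates, x = ρ sin(φ) cos(θ), y = ρ sin(φ) sin(θ), z = ρ cos(φ), dV = ρ^2 sin(φ) dρ dφ dθ, with 0 ≤ ρ ≤ 5, 0 ≤ φ ≤ π, 0 ≤ θ ≤ 2π.

The integrand, after substitution and multiplying by the volume element, becomes (42ρ^2) · ρ^2 sin(φ), so

    ∭_V (∇·F) dV = ∫_0^{2π} ∫_0^{π} ∫_0^{5} (42ρ^2) · ρ^2 sin(φ) dρ dφ dθ.

Inner (ρ from 0 to 5): 26250sin(φ).
Middle (φ from 0 to π): 52500.
Outer (θ from 0 to 2π): 105000π.

Therefore ∯_{∂V} F · n dS = 105000π.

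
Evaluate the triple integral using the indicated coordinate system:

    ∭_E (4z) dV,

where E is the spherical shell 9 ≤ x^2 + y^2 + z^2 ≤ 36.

In spherical coordinates, x = ρ sin(φ) cos(θ), y = ρ sin(φ) sin(θ), z = ρ cos(φ), and dV = ρ^2 sin(φ) dρ dφ dθ.

The integrand becomes 4ρ cos(φ), so

    ∭_E (4z) dV = ∫_{0}^{2π} ∫_{0}^{π} ∫_{3}^{6} (4ρ cos(φ)) · ρ^2 sin(φ) dρ dφ dθ.

Inner (ρ): 1215sin(2φ)/2.
Middle (φ): 0.
Outer (θ): 0.

Therefore the triple integral equals 0.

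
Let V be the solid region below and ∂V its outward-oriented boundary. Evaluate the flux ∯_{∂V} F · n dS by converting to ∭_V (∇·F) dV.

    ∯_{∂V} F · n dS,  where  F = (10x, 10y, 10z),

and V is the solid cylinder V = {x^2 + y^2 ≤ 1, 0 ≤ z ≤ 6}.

By the divergence theorem,

    ∯_{∂V} F · n dS = ∭_V (∇ · F) dV.

Compute the divergence:
    ∇ · F = ∂F_x/∂x + ∂F_y/∂y + ∂F_z/∂z = 10 + 10 + 10 = 30.

In cylindrical coordinates, x = r cos(θ), y = r sin(θ), z = z, dV = r dr dθ dz, with 0 ≤ r ≤ 1, 0 ≤ θ ≤ 2π, 0 ≤ z ≤ 6.

The integrand, after substitution and multiplying by the volume element, becomes (30) · r, so

    ∭_V (∇·F) dV = ∫_0^{2π} ∫_0^{1} ∫_0^{6} (30) · r dz dr dθ.

Inner (z from 0 to 6): 180r.
Middle (r from 0 to 1): 90.
Outer (θ from 0 to 2π): 180π.

Therefore ∯_{∂V} F · n dS = 180π.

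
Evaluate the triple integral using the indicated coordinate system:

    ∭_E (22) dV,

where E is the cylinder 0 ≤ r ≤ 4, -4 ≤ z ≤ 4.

In cylindrical coordinates, x = r cos(θ), y = r sin(θ), z = z, and dV = r dr dθ dz.

The integrand becomes 22, so

    ∭_E (22) dV = ∫_{0}^{2π} ∫_{0}^{4} ∫_{-4}^{4} (22) · r dz dr dθ.

Inner (z): 176r.
Middle (r from 0 to 4): 1408.
Outer (θ): 2816π.

Therefore the triple integral equals 2816π.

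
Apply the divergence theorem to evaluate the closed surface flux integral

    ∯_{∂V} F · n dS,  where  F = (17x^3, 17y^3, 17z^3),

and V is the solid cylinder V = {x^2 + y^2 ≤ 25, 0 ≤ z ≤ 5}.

By the divergence theorem,

    ∯_{∂V} F · n dS = ∭_V (∇ · F) dV.

Compute the divergence:
    ∇ · F = ∂F_x/∂x + ∂F_y/∂y + ∂F_z/∂z = 51x^2 + 51y^2 + 51z^2.

In cylindrical coordinates, x = r cos(θ), y = r sin(θ), z = z, dV = r dr dθ dz, with 0 ≤ r ≤ 5, 0 ≤ θ ≤ 2π, 0 ≤ z ≤ 5.

The integrand, after substitution and multiplying by the volume element, becomes (51r^2 + 51z^2) · r, so

    ∭_V (∇·F) dV = ∫_0^{2π} ∫_0^{5} ∫_0^{5} (51r^2 + 51z^2) · r dz dr dθ.

Inner (z from 0 to 5): 255r^3 + 2125r.
Middle (r from 0 to 5): 265625/4.
Outer (θ from 0 to 2π): 265625π/2.

Therefore ∯_{∂V} F · n dS = 265625π/2.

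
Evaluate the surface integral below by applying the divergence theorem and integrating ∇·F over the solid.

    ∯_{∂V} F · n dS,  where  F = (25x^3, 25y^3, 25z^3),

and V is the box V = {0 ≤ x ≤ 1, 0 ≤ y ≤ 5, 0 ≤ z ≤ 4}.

By the divergence theorem,

    ∯_{∂V} F · n dS = ∭_V (∇ · F) dV.

Compute the divergence:
    ∇ · F = ∂F_x/∂x + ∂F_y/∂y + ∂F_z/∂z = 75x^2 + 75y^2 + 75z^2.

V is a rectangular box, so dV = dx dy dz with 0 ≤ x ≤ 1, 0 ≤ y ≤ 5, 0 ≤ z ≤ 4.

Integrate (75x^2 + 75y^2 + 75z^2) over V as an iterated integral:

    ∭_V (∇·F) dV = ∫_0^{1} ∫_0^{5} ∫_0^{4} (75x^2 + 75y^2 + 75z^2) dz dy dx.

Inner (z from 0 to 4): 300x^2 + 300y^2 + 1600.
Middle (y from 0 to 5): 1500x^2 + 20500.
Outer (x from 0 to 1): 21000.

Therefore ∯_{∂V} F · n dS = 21000.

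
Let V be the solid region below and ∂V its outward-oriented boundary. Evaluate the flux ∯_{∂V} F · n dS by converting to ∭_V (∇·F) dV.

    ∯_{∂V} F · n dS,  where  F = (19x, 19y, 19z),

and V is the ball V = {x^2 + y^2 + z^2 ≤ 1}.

By the divergence theorem,

    ∯_{∂V} F · n dS = ∭_V (∇ · F) dV.

Compute the divergence:
    ∇ · F = ∂F_x/∂x + ∂F_y/∂y + ∂F_z/∂z = 19 + 19 + 19 = 57.

In spherical coordinates, x = ρ sin(φ) cos(θ), y = ρ sin(φ) sin(θ), z = ρ cos(φ), dV = ρ^2 sin(φ) dρ dφ dθ, with 0 ≤ ρ ≤ 1, 0 ≤ φ ≤ π, 0 ≤ θ ≤ 2π.

The integrand, after substitution and multiplying by the volume element, becomes (57) · ρ^2 sin(φ), so

    ∭_V (∇·F) dV = ∫_0^{2π} ∫_0^{π} ∫_0^{1} (57) · ρ^2 sin(φ) dρ dφ dθ.

Inner (ρ from 0 to 1): 19sin(φ).
Middle (φ from 0 to π): 38.
Outer (θ from 0 to 2π): 76π.

Therefore ∯_{∂V} F · n dS = 76π.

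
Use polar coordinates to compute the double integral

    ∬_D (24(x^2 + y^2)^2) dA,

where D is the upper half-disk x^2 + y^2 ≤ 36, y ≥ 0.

The region D is 0 ≤ r ≤ 6, 0 ≤ θ ≤ π in polar coordinates, where x = r cos(θ), y = r sin(θ), and dA = r dr dθ.

Under the substitution, the integrand becomes 24r^4, so

    ∬_D (24(x^2 + y^2)^2) dA = ∫_{0}^{π} ∫_{0}^{6} (24r^4) · r dr dθ.

Inner integral (in r): ∫_{0}^{6} (24r^4) · r dr = 186624.

Outer integral (in θ): ∫_{0}^{π} (186624) dθ = 186624π.

Therefore ∬_D (24(x^2 + y^2)^2) dA = 186624π.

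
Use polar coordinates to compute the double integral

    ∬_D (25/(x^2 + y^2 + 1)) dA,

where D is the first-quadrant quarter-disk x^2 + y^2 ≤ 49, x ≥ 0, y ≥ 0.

The region D is 0 ≤ r ≤ 7, 0 ≤ θ ≤ π/2 in polar coordinates, where x = r cos(θ), y = r sin(θ), and dA = r dr dθ.

Under the substitution, the integrand becomes 25/(r^2 + 1), so

    ∬_D (25/(x^2 + y^2 + 1)) dA = ∫_{0}^{π/2} ∫_{0}^{7} (25/(r^2 + 1)) · r dr dθ.

Inner integral (in r): ∫_{0}^{7} (25/(r^2 + 1)) · r dr = 25log(50)/2.

Outer integral (in θ): ∫_{0}^{π/2} (25log(50)/2) dθ = 25π log(50)/4.

Therefore ∬_D (25/(x^2 + y^2 + 1)) dA = 25π log(50)/4.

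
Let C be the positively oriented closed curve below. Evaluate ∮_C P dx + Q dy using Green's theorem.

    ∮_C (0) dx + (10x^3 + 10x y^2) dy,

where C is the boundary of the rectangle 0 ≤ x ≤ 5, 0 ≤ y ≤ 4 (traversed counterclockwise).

Green's theorem converts the closed line integral into a double integral over the enclosed region D:

    ∮_C P dx + Q dy = ∬_D (∂Q/∂x - ∂P/∂y) dA.

Here P = 0, Q = 10x^3 + 10x y^2, so

    ∂Q/∂x = 30x^2 + 10y^2,    ∂P/∂y = 0,
    ∂Q/∂x - ∂P/∂y = 30x^2 + 10y^2.

D is the region 0 ≤ x ≤ 5, 0 ≤ y ≤ 4. Evaluating the double integral:

    ∬_D (30x^2 + 10y^2) dA = ∫_0^{5} ∫_0^{4} (30x^2 + 10y^2) dy dx.

Inner (y from 0 to 4): 120x^2 + 640/3.
Outer (x from 0 to 5): 18200/3.

Therefore ∮_C P dx + Q dy = 18200/3.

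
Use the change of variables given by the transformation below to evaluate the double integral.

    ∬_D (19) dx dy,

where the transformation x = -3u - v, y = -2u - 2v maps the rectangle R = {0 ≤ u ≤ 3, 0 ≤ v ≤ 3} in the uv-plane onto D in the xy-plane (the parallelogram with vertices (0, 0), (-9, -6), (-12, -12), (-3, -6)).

Compute the Jacobian determinant of (x, y) with respect to (u, v):

    ∂(x,y)/∂(u,v) = | -3  -1 | = (-3)(-2) - (-1)(-2) = 4.
                   | -2  -2 |

Its absolute value is |J| = 4 (the area scaling factor).

Substituting x = -3u - v, y = -2u - 2v into the integrand,

    19 → 19,

so the integral becomes

    ∬_R (19) · |J| du dv = ∫_0^3 ∫_0^3 (76) dv du.

Inner (v): 228.
Outer (u): 684.

Therefore ∬_D (19) dx dy = 684.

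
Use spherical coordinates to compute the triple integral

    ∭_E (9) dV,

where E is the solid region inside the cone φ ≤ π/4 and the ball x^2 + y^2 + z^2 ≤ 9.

In spherical coordinates, x = ρ sin(φ) cos(θ), y = ρ sin(φ) sin(θ), z = ρ cos(φ), and dV = ρ^2 sin(φ) dρ dφ dθ.

The integrand becomes 9, so

    ∭_E (9) dV = ∫_{0}^{2π} ∫_{0}^{π/4} ∫_{0}^{3} (9) · ρ^2 sin(φ) dρ dφ dθ.

Inner (ρ): 81sin(φ).
Middle (φ): 81 - 81sqrt(2)/2.
Outer (θ): 81π (2 - sqrt(2)).

Therefore the triple integral equals 81π (2 - sqrt(2)).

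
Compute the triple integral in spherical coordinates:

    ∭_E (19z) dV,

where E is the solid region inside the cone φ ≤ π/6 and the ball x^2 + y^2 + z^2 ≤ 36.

In spherical coordinates, x = ρ sin(φ) cos(θ), y = ρ sin(φ) sin(θ), z = ρ cos(φ), and dV = ρ^2 sin(φ) dρ dφ dθ.

The integrand becomes 19ρ cos(φ), so

    ∭_E (19z) dV = ∫_{0}^{2π} ∫_{0}^{π/6} ∫_{0}^{6} (19ρ cos(φ)) · ρ^2 sin(φ) dρ dφ dθ.

Inner (ρ): 3078sin(2φ).
Middle (φ): 1539/2.
Outer (θ): 1539π.

Therefore the triple integral equals 1539π.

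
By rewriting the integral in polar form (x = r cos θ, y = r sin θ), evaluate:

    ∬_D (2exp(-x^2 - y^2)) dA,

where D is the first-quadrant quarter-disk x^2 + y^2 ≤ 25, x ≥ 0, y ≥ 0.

The region D is 0 ≤ r ≤ 5, 0 ≤ θ ≤ π/2 in polar coordinates, where x = r cos(θ), y = r sin(θ), and dA = r dr dθ.

Under the substitution, the integrand becomes 2exp(-r^2), so

    ∬_D (2exp(-x^2 - y^2)) dA = ∫_{0}^{π/2} ∫_{0}^{5} (2exp(-r^2)) · r dr dθ.

Inner integral (in r): ∫_{0}^{5} (2exp(-r^2)) · r dr = 1 - exp(-25).

Outer integral (in θ): ∫_{0}^{π/2} (1 - exp(-25)) dθ = -π exp(-25)/2 + π/2.

Therefore ∬_D (2exp(-x^2 - y^2)) dA = -π exp(-25)/2 + π/2.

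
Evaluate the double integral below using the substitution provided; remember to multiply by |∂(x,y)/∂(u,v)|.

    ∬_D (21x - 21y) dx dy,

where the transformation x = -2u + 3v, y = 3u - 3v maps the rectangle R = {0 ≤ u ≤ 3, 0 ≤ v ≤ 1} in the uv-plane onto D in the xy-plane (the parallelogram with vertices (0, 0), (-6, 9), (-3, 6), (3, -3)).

Compute the Jacobian determinant of (x, y) with respect to (u, v):

    ∂(x,y)/∂(u,v) = | -2  3 | = (-2)(-3) - (3)(3) = -3.
                   | 3  -3 |

Its absolute value is |J| = 3 (the area scaling factor).

Substituting x = -2u + 3v, y = 3u - 3v into the integrand,

    21x - 21y → -105u + 126v,

so the integral becomes

    ∬_R (-105u + 126v) · |J| du dv = ∫_0^3 ∫_0^1 (-315u + 378v) dv du.

Inner (v): 189 - 315u.
Outer (u): -1701/2.

Therefore ∬_D (21x - 21y) dx dy = -1701/2.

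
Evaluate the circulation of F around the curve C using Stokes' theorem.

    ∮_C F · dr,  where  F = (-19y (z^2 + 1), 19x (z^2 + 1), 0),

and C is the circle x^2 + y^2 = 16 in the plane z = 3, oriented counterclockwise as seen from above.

Let S be the flat disk x^2 + y^2 ≤ 16 in the plane z = 3, with upward unit normal n̂ = ẑ. By Stokes' theorem,

    ∮_C F · dr = ∬_S (∇ × F) · n̂ dS = ∬_D (curl F)_z dA,

where D is the disk x^2 + y^2 ≤ 16.

Compute the curl of F = (-19y (z^2 + 1), 19x (z^2 + 1), 0):
    (∇ × F)_x = ∂F_z/∂y - ∂F_y/∂z = -38x z,
    (∇ × F)_y = ∂F_x/∂z - ∂F_z/∂x = -38y z,
    (∇ × F)_z = ∂F_y/∂x - ∂F_x/∂y = 38z^2 + 38.

On z = 3, (curl F)_z = 380.

Convert to polar (x = r cos θ, y = r sin θ, dA = r dr dθ); the integrand becomes 380, so

    ∬_D (curl F)_z dA = ∫_0^{2π} ∫_0^{4} (380) · r dr dθ.

Inner (r from 0 to 4): 3040.
Outer (θ from 0 to 2π): 6080π.

Therefore ∮_C F · dr = 6080π.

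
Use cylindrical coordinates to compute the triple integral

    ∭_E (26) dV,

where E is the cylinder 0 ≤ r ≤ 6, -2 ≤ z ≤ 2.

In cylindrical coordinates, x = r cos(θ), y = r sin(θ), z = z, and dV = r dr dθ dz.

The integrand becomes 26, so

    ∭_E (26) dV = ∫_{0}^{2π} ∫_{0}^{6} ∫_{-2}^{2} (26) · r dz dr dθ.

Inner (z): 104r.
Middle (r from 0 to 6): 1872.
Outer (θ): 3744π.

Therefore the triple integral equals 3744π.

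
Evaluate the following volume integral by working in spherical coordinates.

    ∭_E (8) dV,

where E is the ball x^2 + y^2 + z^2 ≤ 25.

In spherical coordinates, x = ρ sin(φ) cos(θ), y = ρ sin(φ) sin(θ), z = ρ cos(φ), and dV = ρ^2 sin(φ) dρ dφ dθ.

The integrand becomes 8, so

    ∭_E (8) dV = ∫_{0}^{2π} ∫_{0}^{π} ∫_{0}^{5} (8) · ρ^2 sin(φ) dρ dφ dθ.

Inner (ρ): 1000sin(φ)/3.
Middle (φ): 2000/3.
Outer (θ): 4000π/3.

Therefore the triple integral equals 4000π/3.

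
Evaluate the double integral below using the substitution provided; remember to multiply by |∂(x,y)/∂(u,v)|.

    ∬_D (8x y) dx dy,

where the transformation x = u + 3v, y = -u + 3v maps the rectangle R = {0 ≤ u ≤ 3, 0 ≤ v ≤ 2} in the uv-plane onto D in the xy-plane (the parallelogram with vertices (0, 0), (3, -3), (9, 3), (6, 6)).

Compute the Jacobian determinant of (x, y) with respect to (u, v):

    ∂(x,y)/∂(u,v) = | 1  3 | = (1)(3) - (3)(-1) = 6.
                   | -1  3 |

Its absolute value is |J| = 6 (the area scaling factor).

Substituting x = u + 3v, y = -u + 3v into the integrand,

    8x y → -8u^2 + 72v^2,

so the integral becomes

    ∬_R (-8u^2 + 72v^2) · |J| du dv = ∫_0^3 ∫_0^2 (-48u^2 + 432v^2) dv du.

Inner (v): 1152 - 96u^2.
Outer (u): 2592.

Therefore ∬_D (8x y) dx dy = 2592.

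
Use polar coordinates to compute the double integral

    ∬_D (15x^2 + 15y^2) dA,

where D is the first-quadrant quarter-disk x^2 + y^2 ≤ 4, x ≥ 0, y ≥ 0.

The region D is 0 ≤ r ≤ 2, 0 ≤ θ ≤ π/2 in polar coordinates, where x = r cos(θ), y = r sin(θ), and dA = r dr dθ.

Under the substitution, the integrand becomes 15r^2, so

    ∬_D (15x^2 + 15y^2) dA = ∫_{0}^{π/2} ∫_{0}^{2} (15r^2) · r dr dθ.

Inner integral (in r): ∫_{0}^{2} (15r^2) · r dr = 60.

Outer integral (in θ): ∫_{0}^{π/2} (60) dθ = 30π.

Therefore ∬_D (15x^2 + 15y^2) dA = 30π.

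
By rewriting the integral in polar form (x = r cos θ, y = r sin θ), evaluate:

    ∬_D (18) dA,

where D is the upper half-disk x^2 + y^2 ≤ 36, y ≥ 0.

The region D is 0 ≤ r ≤ 6, 0 ≤ θ ≤ π in polar coordinates, where x = r cos(θ), y = r sin(θ), and dA = r dr dθ.

Under the substitution, the integrand becomes 18, so

    ∬_D (18) dA = ∫_{0}^{π} ∫_{0}^{6} (18) · r dr dθ.

Inner integral (in r): ∫_{0}^{6} (18) · r dr = 324.

Outer integral (in θ): ∫_{0}^{π} (324) dθ = 324π.

Therefore ∬_D (18) dA = 324π.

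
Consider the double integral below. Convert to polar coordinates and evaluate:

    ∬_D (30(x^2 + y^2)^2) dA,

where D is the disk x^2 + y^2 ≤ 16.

The region D is 0 ≤ r ≤ 4, 0 ≤ θ ≤ 2π in polar coordinates, where x = r cos(θ), y = r sin(θ), and dA = r dr dθ.

Under the substitution, the integrand becomes 30r^4, so

    ∬_D (30(x^2 + y^2)^2) dA = ∫_{0}^{2π} ∫_{0}^{4} (30r^4) · r dr dθ.

Inner integral (in r): ∫_{0}^{4} (30r^4) · r dr = 20480.

Outer integral (in θ): ∫_{0}^{2π} (20480) dθ = 40960π.

Therefore ∬_D (30(x^2 + y^2)^2) dA = 40960π.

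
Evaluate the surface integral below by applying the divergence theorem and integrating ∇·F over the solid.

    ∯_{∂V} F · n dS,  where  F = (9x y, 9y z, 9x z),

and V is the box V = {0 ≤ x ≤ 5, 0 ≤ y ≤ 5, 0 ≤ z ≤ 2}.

By the divergence theorem,

    ∯_{∂V} F · n dS = ∭_V (∇ · F) dV.

Compute the divergence:
    ∇ · F = ∂F_x/∂x + ∂F_y/∂y + ∂F_z/∂z = 9y + 9z + 9x = 9x + 9y + 9z.

V is a rectangular box, so dV = dx dy dz with 0 ≤ x ≤ 5, 0 ≤ y ≤ 5, 0 ≤ z ≤ 2.

Integrate (9x + 9y + 9z) over V as an iterated integral:

    ∭_V (∇·F) dV = ∫_0^{5} ∫_0^{5} ∫_0^{2} (9x + 9y + 9z) dz dy dx.

Inner (z from 0 to 2): 18x + 18y + 18.
Middle (y from 0 to 5): 90x + 315.
Outer (x from 0 to 5): 2700.

Therefore ∯_{∂V} F · n dS = 2700.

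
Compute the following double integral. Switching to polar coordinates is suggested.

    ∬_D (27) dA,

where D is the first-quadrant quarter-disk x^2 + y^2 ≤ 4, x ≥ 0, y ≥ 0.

The region D is 0 ≤ r ≤ 2, 0 ≤ θ ≤ π/2 in polar coordinates, where x = r cos(θ), y = r sin(θ), and dA = r dr dθ.

Under the substitution, the integrand becomes 27, so

    ∬_D (27) dA = ∫_{0}^{π/2} ∫_{0}^{2} (27) · r dr dθ.

Inner integral (in r): ∫_{0}^{2} (27) · r dr = 54.

Outer integral (in θ): ∫_{0}^{π/2} (54) dθ = 27π.

Therefore ∬_D (27) dA = 27π.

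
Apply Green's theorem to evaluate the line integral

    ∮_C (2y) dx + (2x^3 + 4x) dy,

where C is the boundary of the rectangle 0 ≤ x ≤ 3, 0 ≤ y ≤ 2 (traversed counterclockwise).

Green's theorem converts the closed line integral into a double integral over the enclosed region D:

    ∮_C P dx + Q dy = ∬_D (∂Q/∂x - ∂P/∂y) dA.

Here P = 2y, Q = 2x^3 + 4x, so

    ∂Q/∂x = 6x^2 + 4,    ∂P/∂y = 2,
    ∂Q/∂x - ∂P/∂y = 6x^2 + 2.

D is the region 0 ≤ x ≤ 3, 0 ≤ y ≤ 2. Evaluating the double integral:

    ∬_D (6x^2 + 2) dA = ∫_0^{3} ∫_0^{2} (6x^2 + 2) dy dx.

Inner (y from 0 to 2): 12x^2 + 4.
Outer (x from 0 to 3): 120.

Therefore ∮_C P dx + Q dy = 120.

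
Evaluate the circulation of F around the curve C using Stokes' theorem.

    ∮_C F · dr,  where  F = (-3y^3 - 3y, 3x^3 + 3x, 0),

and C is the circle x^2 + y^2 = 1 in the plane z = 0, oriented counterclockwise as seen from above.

Let S be the flat disk x^2 + y^2 ≤ 1 in the plane z = 0, with upward unit normal n̂ = ẑ. By Stokes' theorem,

    ∮_C F · dr = ∬_S (∇ × F) · n̂ dS = ∬_D (curl F)_z dA,

where D is the disk x^2 + y^2 ≤ 1.

Compute the curl of F = (-3y^3 - 3y, 3x^3 + 3x, 0):
    (∇ × F)_x = ∂F_z/∂y - ∂F_y/∂z = 0,
    (∇ × F)_y = ∂F_x/∂z - ∂F_z/∂x = 0,
    (∇ × F)_z = ∂F_y/∂x - ∂F_x/∂y = 9x^2 + 9y^2 + 6.

On z = 0, (curl F)_z = 9x^2 + 9y^2 + 6.

Convert to polar (x = r cos θ, y = r sin θ, dA = r dr dθ); the integrand becomes 9r^2 + 6, so

    ∬_D (curl F)_z dA = ∫_0^{2π} ∫_0^{1} (9r^2 + 6) · r dr dθ.

Inner (r from 0 to 1): 21/4.
Outer (θ from 0 to 2π): 21π/2.

Therefore ∮_C F · dr = 21π/2.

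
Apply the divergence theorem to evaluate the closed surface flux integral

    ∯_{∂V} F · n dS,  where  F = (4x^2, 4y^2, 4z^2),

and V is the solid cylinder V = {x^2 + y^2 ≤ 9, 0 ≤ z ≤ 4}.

By the divergence theorem,

    ∯_{∂V} F · n dS = ∭_V (∇ · F) dV.

Compute the divergence:
    ∇ · F = ∂F_x/∂x + ∂F_y/∂y + ∂F_z/∂z = 8x + 8y + 8z.

In cylindrical coordinates, x = r cos(θ), y = r sin(θ), z = z, dV = r dr dθ dz, with 0 ≤ r ≤ 3, 0 ≤ θ ≤ 2π, 0 ≤ z ≤ 4.

The integrand, after substitution and multiplying by the volume element, becomes (8sqrt(2)r sin(θ + π/4) + 8z) · r, so

    ∭_V (∇·F) dV = ∫_0^{2π} ∫_0^{3} ∫_0^{4} (8sqrt(2)r sin(θ + π/4) + 8z) · r dz dr dθ.

Inner (z from 0 to 4): 32r (sqrt(2)r sin(θ + π/4) + 2).
Middle (r from 0 to 3): 288sqrt(2)sin(θ + π/4) + 288.
Outer (θ from 0 to 2π): 576π.

Therefore ∯_{∂V} F · n dS = 576π.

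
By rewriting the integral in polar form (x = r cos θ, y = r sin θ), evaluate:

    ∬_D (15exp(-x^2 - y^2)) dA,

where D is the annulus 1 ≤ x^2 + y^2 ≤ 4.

The region D is 1 ≤ r ≤ 2, 0 ≤ θ ≤ 2π in polar coordinates, where x = r cos(θ), y = r sin(θ), and dA = r dr dθ.

Under the substitution, the integrand becomes 15exp(-r^2), so

    ∬_D (15exp(-x^2 - y^2)) dA = ∫_{0}^{2π} ∫_{1}^{2} (15exp(-r^2)) · r dr dθ.

Inner integral (in r): ∫_{1}^{2} (15exp(-r^2)) · r dr = -(15 - 15exp(3))exp(-4)/2.

Outer integral (in θ): ∫_{0}^{2π} (-(15 - 15exp(3))exp(-4)/2) dθ = -15π (1 - exp(3))exp(-4).

Therefore ∬_D (15exp(-x^2 - y^2)) dA = -15π (1 - exp(3))exp(-4).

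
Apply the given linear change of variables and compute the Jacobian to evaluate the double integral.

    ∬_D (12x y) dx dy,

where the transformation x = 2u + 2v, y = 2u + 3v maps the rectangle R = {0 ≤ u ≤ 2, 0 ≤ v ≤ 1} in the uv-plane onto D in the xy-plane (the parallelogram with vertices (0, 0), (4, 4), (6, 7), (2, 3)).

Compute the Jacobian determinant of (x, y) with respect to (u, v):

    ∂(x,y)/∂(u,v) = | 2  2 | = (2)(3) - (2)(2) = 2.
                   | 2  3 |

Its absolute value is |J| = 2 (the area scaling factor).

Substituting x = 2u + 2v, y = 2u + 3v into the integrand,

    12x y → 48u^2 + 120u v + 72v^2,

so the integral becomes

    ∬_R (48u^2 + 120u v + 72v^2) · |J| du dv = ∫_0^2 ∫_0^1 (96u^2 + 240u v + 144v^2) dv du.

Inner (v): 96u^2 + 120u + 48.
Outer (u): 592.

Therefore ∬_D (12x y) dx dy = 592.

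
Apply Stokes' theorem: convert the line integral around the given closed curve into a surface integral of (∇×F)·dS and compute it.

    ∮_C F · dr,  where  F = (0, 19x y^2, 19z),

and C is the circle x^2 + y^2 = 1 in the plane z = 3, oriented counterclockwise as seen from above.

Let S be the flat disk x^2 + y^2 ≤ 1 in the plane z = 3, with upward unit normal n̂ = ẑ. By Stokes' theorem,

    ∮_C F · dr = ∬_S (∇ × F) · n̂ dS = ∬_D (curl F)_z dA,

where D is the disk x^2 + y^2 ≤ 1.

Compute the curl of F = (0, 19x y^2, 19z):
    (∇ × F)_x = ∂F_z/∂y - ∂F_y/∂z = 0,
    (∇ × F)_y = ∂F_x/∂z - ∂F_z/∂x = 0,
    (∇ × F)_z = ∂F_y/∂x - ∂F_x/∂y = 19y^2.

On z = 3, (curl F)_z = 19y^2.

Convert to polar (x = r cos θ, y = r sin θ, dA = r dr dθ); the integrand becomes 19r^2sin(θ)^2, so

    ∬_D (curl F)_z dA = ∫_0^{2π} ∫_0^{1} (19r^2sin(θ)^2) · r dr dθ.

Inner (r from 0 to 1): 19sin(θ)^2/4.
Outer (θ from 0 to 2π): 19π/4.

Therefore ∮_C F · dr = 19π/4.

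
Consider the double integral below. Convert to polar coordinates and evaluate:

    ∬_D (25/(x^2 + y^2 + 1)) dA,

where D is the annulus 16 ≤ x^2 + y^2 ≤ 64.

The region D is 4 ≤ r ≤ 8, 0 ≤ θ ≤ 2π in polar coordinates, where x = r cos(θ), y = r sin(θ), and dA = r dr dθ.

Under the substitution, the integrand becomes 25/(r^2 + 1), so

    ∬_D (25/(x^2 + y^2 + 1)) dA = ∫_{0}^{2π} ∫_{4}^{8} (25/(r^2 + 1)) · r dr dθ.

Inner integral (in r): ∫_{4}^{8} (25/(r^2 + 1)) · r dr = log(5688009063105712890625sqrt(1105)/9904578032905937).

Outer integral (in θ): ∫_{0}^{2π} (log(5688009063105712890625sqrt(1105)/9904578032905937)) dθ = log((5688009063105712890625sqrt(1105)/9904578032905937)^(2π)).

Therefore ∬_D (25/(x^2 + y^2 + 1)) dA = log((5688009063105712890625sqrt(1105)/9904578032905937)^(2π)).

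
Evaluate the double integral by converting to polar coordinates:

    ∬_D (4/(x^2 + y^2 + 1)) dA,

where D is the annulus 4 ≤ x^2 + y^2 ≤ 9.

The region D is 2 ≤ r ≤ 3, 0 ≤ θ ≤ 2π in polar coordinates, where x = r cos(θ), y = r sin(θ), and dA = r dr dθ.

Under the substitution, the integrand becomes 4/(r^2 + 1), so

    ∬_D (4/(x^2 + y^2 + 1)) dA = ∫_{0}^{2π} ∫_{2}^{3} (4/(r^2 + 1)) · r dr dθ.

Inner integral (in r): ∫_{2}^{3} (4/(r^2 + 1)) · r dr = log(4).

Outer integral (in θ): ∫_{0}^{2π} (log(4)) dθ = 4π log(2).

Therefore ∬_D (4/(x^2 + y^2 + 1)) dA = 4π log(2).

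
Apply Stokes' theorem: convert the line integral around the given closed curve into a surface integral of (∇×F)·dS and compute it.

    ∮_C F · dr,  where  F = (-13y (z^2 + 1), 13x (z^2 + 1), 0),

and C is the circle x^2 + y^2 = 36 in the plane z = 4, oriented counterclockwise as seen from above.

Let S be the flat disk x^2 + y^2 ≤ 36 in the plane z = 4, with upward unit normal n̂ = ẑ. By Stokes' theorem,

    ∮_C F · dr = ∬_S (∇ × F) · n̂ dS = ∬_D (curl F)_z dA,

where D is the disk x^2 + y^2 ≤ 36.

Compute the curl of F = (-13y (z^2 + 1), 13x (z^2 + 1), 0):
    (∇ × F)_x = ∂F_z/∂y - ∂F_y/∂z = -26x z,
    (∇ × F)_y = ∂F_x/∂z - ∂F_z/∂x = -26y z,
    (∇ × F)_z = ∂F_y/∂x - ∂F_x/∂y = 26z^2 + 26.

On z = 4, (curl F)_z = 442.

Convert to polar (x = r cos θ, y = r sin θ, dA = r dr dθ); the integrand becomes 442, so

    ∬_D (curl F)_z dA = ∫_0^{2π} ∫_0^{6} (442) · r dr dθ.

Inner (r from 0 to 6): 7956.
Outer (θ from 0 to 2π): 15912π.

Therefore ∮_C F · dr = 15912π.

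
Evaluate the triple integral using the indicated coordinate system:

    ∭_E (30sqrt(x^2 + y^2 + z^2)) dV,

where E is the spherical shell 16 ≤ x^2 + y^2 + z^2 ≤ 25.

In spherical coordinates, x = ρ sin(φ) cos(θ), y = ρ sin(φ) sin(θ), z = ρ cos(φ), and dV = ρ^2 sin(φ) dρ dφ dθ.

The integrand becomes 30ρ, so

    ∭_E (30sqrt(x^2 + y^2 + z^2)) dV = ∫_{0}^{2π} ∫_{0}^{π} ∫_{4}^{5} (30ρ) · ρ^2 sin(φ) dρ dφ dθ.

Inner (ρ): 5535sin(φ)/2.
Middle (φ): 5535.
Outer (θ): 11070π.

Therefore the triple integral equals 11070π.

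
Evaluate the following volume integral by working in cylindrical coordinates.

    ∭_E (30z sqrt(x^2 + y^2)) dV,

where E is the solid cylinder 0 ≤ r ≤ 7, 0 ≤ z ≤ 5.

In cylindrical coordinates, x = r cos(θ), y = r sin(θ), z = z, and dV = r dr dθ dz.

The integrand becomes 30r z, so

    ∭_E (30z sqrt(x^2 + y^2)) dV = ∫_{0}^{2π} ∫_{0}^{7} ∫_{0}^{5} (30r z) · r dz dr dθ.

Inner (z): 375r^2.
Middle (r from 0 to 7): 42875.
Outer (θ): 85750π.

Therefore the triple integral equals 85750π.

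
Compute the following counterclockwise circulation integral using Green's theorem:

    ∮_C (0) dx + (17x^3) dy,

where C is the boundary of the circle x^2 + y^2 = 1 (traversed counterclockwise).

Green's theorem converts the closed line integral into a double integral over the enclosed region D:

    ∮_C P dx + Q dy = ∬_D (∂Q/∂x - ∂P/∂y) dA.

Here P = 0, Q = 17x^3, so

    ∂Q/∂x = 51x^2,    ∂P/∂y = 0,
    ∂Q/∂x - ∂P/∂y = 51x^2.

D is the region x^2 + y^2 ≤ 1. Evaluating the double integral:

In polar coordinates (x = r cos θ, y = r sin θ, dA = r dr dθ) the integrand becomes 51r^2cos(θ)^2, so

    ∬_D (51x^2) dA = ∫_0^{2π} ∫_0^{1} (51r^2cos(θ)^2) · r dr dθ.

Inner (r from 0 to 1): 51cos(θ)^2/4.
Outer (θ from 0 to 2π): 51π/4.

Therefore ∮_C P dx + Q dy = 51π/4.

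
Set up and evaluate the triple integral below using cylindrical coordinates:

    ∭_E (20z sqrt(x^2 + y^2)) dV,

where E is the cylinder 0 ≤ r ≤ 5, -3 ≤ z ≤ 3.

In cylindrical coordinates, x = r cos(θ), y = r sin(θ), z = z, and dV = r dr dθ dz.

The integrand becomes 20r z, so

    ∭_E (20z sqrt(x^2 + y^2)) dV = ∫_{0}^{2π} ∫_{0}^{5} ∫_{-3}^{3} (20r z) · r dz dr dθ.

Inner (z): 0.
Middle (r from 0 to 5): 0.
Outer (θ): 0.

Therefore the triple integral equals 0.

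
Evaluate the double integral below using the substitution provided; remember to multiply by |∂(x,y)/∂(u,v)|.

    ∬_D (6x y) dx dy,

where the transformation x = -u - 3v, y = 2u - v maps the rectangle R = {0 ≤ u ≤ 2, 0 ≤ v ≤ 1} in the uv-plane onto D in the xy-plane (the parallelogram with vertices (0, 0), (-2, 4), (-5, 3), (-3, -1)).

Compute the Jacobian determinant of (x, y) with respect to (u, v):

    ∂(x,y)/∂(u,v) = | -1  -3 | = (-1)(-1) - (-3)(2) = 7.
                   | 2  -1 |

Its absolute value is |J| = 7 (the area scaling factor).

Substituting x = -u - 3v, y = 2u - v into the integrand,

    6x y → -12u^2 - 30u v + 18v^2,

so the integral becomes

    ∬_R (-12u^2 - 30u v + 18v^2) · |J| du dv = ∫_0^2 ∫_0^1 (-84u^2 - 210u v + 126v^2) dv du.

Inner (v): -84u^2 - 105u + 42.
Outer (u): -350.

Therefore ∬_D (6x y) dx dy = -350.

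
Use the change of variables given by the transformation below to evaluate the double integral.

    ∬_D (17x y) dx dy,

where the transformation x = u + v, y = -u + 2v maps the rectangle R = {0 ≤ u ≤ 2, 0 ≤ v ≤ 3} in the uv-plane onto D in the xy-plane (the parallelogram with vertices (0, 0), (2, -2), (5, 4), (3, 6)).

Compute the Jacobian determinant of (x, y) with respect to (u, v):

    ∂(x,y)/∂(u,v) = | 1  1 | = (1)(2) - (1)(-1) = 3.
                   | -1  2 |

Its absolute value is |J| = 3 (the area scaling factor).

Substituting x = u + v, y = -u + 2v into the integrand,

    17x y → -17u^2 + 17u v + 34v^2,

so the integral becomes

    ∬_R (-17u^2 + 17u v + 34v^2) · |J| du dv = ∫_0^2 ∫_0^3 (-51u^2 + 51u v + 102v^2) dv du.

Inner (v): -153u^2 + 459u/2 + 918.
Outer (u): 1887.

Therefore ∬_D (17x y) dx dy = 1887.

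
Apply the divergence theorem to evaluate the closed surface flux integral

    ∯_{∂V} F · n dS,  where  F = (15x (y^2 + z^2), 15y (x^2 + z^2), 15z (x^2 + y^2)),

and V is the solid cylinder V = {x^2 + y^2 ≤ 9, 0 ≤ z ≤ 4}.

By the divergence theorem,

    ∯_{∂V} F · n dS = ∭_V (∇ · F) dV.

Compute the divergence:
    ∇ · F = ∂F_x/∂x + ∂F_y/∂y + ∂F_z/∂z = 15y^2 + 15z^2 + 15x^2 + 15z^2 + 15x^2 + 15y^2 = 30x^2 + 30y^2 + 30z^2.

In cylindrical coordinates, x = r cos(θ), y = r sin(θ), z = z, dV = r dr dθ dz, with 0 ≤ r ≤ 3, 0 ≤ θ ≤ 2π, 0 ≤ z ≤ 4.

The integrand, after substitution and multiplying by the volume element, becomes (30r^2 + 30z^2) · r, so

    ∭_V (∇·F) dV = ∫_0^{2π} ∫_0^{3} ∫_0^{4} (30r^2 + 30z^2) · r dz dr dθ.

Inner (z from 0 to 4): 120r^3 + 640r.
Middle (r from 0 to 3): 5310.
Outer (θ from 0 to 2π): 10620π.

Therefore ∯_{∂V} F · n dS = 10620π.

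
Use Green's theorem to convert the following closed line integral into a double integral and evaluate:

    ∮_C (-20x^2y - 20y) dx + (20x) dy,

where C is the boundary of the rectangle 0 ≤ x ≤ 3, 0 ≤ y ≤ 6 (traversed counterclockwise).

Green's theorem converts the closed line integral into a double integral over the enclosed region D:

    ∮_C P dx + Q dy = ∬_D (∂Q/∂x - ∂P/∂y) dA.

Here P = -20x^2y - 20y, Q = 20x, so

    ∂Q/∂x = 20,    ∂P/∂y = -20x^2 - 20,
    ∂Q/∂x - ∂P/∂y = 20x^2 + 40.

D is the region 0 ≤ x ≤ 3, 0 ≤ y ≤ 6. Evaluating the double integral:

    ∬_D (20x^2 + 40) dA = ∫_0^{3} ∫_0^{6} (20x^2 + 40) dy dx.

Inner (y from 0 to 6): 120x^2 + 240.
Outer (x from 0 to 3): 1800.

Therefore ∮_C P dx + Q dy = 1800.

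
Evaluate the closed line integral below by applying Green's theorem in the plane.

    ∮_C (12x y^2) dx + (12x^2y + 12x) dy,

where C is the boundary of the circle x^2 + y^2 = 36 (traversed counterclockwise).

Green's theorem converts the closed line integral into a double integral over the enclosed region D:

    ∮_C P dx + Q dy = ∬_D (∂Q/∂x - ∂P/∂y) dA.

Here P = 12x y^2, Q = 12x^2y + 12x, so

    ∂Q/∂x = 24x y + 12,    ∂P/∂y = 24x y,
    ∂Q/∂x - ∂P/∂y = 12.

D is the region x^2 + y^2 ≤ 36. Evaluating the double integral:

In polar coordinates (x = r cos θ, y = r sin θ, dA = r dr dθ) the integrand becomes 12, so

    ∬_D (12) dA = ∫_0^{2π} ∫_0^{6} (12) · r dr dθ.

Inner (r from 0 to 6): 216.
Outer (θ from 0 to 2π): 432π.

Therefore ∮_C P dx + Q dy = 432π.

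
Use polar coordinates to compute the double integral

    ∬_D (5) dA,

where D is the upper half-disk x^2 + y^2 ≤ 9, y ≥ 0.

The region D is 0 ≤ r ≤ 3, 0 ≤ θ ≤ π in polar coordinates, where x = r cos(θ), y = r sin(θ), and dA = r dr dθ.

Under the substitution, the integrand becomes 5, so

    ∬_D (5) dA = ∫_{0}^{π} ∫_{0}^{3} (5) · r dr dθ.

Inner integral (in r): ∫_{0}^{3} (5) · r dr = 45/2.

Outer integral (in θ): ∫_{0}^{π} (45/2) dθ = 45π/2.

Therefore ∬_D (5) dA = 45π/2.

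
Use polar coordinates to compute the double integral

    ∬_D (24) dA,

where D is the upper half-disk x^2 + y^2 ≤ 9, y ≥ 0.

The region D is 0 ≤ r ≤ 3, 0 ≤ θ ≤ π in polar coordinates, where x = r cos(θ), y = r sin(θ), and dA = r dr dθ.

Under the substitution, the integrand becomes 24, so

    ∬_D (24) dA = ∫_{0}^{π} ∫_{0}^{3} (24) · r dr dθ.

Inner integral (in r): ∫_{0}^{3} (24) · r dr = 108.

Outer integral (in θ): ∫_{0}^{π} (108) dθ = 108π.

Therefore ∬_D (24) dA = 108π.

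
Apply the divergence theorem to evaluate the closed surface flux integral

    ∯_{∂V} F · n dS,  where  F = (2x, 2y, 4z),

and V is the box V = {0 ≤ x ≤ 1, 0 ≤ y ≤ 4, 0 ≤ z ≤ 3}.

By the divergence theorem,

    ∯_{∂V} F · n dS = ∭_V (∇ · F) dV.

Compute the divergence:
    ∇ · F = ∂F_x/∂x + ∂F_y/∂y + ∂F_z/∂z = 2 + 2 + 4 = 8.

V is a rectangular box, so dV = dx dy dz with 0 ≤ x ≤ 1, 0 ≤ y ≤ 4, 0 ≤ z ≤ 3.

Integrate (8) over V as an iterated integral:

    ∭_V (∇·F) dV = ∫_0^{1} ∫_0^{4} ∫_0^{3} (8) dz dy dx.

Inner (z from 0 to 3): 24.
Middle (y from 0 to 4): 96.
Outer (x from 0 to 1): 96.

Therefore ∯_{∂V} F · n dS = 96.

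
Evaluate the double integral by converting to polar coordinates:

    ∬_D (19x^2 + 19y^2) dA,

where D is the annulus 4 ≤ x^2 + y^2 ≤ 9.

The region D is 2 ≤ r ≤ 3, 0 ≤ θ ≤ 2π in polar coordinates, where x = r cos(θ), y = r sin(θ), and dA = r dr dθ.

Under the substitution, the integrand becomes 19r^2, so

    ∬_D (19x^2 + 19y^2) dA = ∫_{0}^{2π} ∫_{2}^{3} (19r^2) · r dr dθ.

Inner integral (in r): ∫_{2}^{3} (19r^2) · r dr = 1235/4.

Outer integral (in θ): ∫_{0}^{2π} (1235/4) dθ = 1235π/2.

Therefore ∬_D (19x^2 + 19y^2) dA = 1235π/2.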